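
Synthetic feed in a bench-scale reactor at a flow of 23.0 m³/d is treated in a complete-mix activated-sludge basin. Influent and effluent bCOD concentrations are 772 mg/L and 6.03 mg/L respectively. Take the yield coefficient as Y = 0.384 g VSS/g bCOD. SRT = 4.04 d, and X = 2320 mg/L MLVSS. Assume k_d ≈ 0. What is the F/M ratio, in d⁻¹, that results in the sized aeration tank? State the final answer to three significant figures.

V·X = Y·Q·ΔS·θ_c gives V = 0.384 × 23.0 × (772 − 6.03) × 4.04 / 2320 = 11.78 m³.
Food-to-microorganism ratio F/M = Q S₀ / (V X) = 23.0 × 772 / (11.78 × 2320) = 0.6497 d⁻¹.

F/M ≈ 0.650 d⁻¹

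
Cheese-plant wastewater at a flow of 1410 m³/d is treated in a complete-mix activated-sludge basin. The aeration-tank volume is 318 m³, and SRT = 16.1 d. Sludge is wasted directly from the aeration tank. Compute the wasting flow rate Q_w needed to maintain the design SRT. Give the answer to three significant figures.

Q_w ≈ 19.8 m³/d

Wasting from the aeration tank: Q_w = V / θ_c = 318.0 / 16.1 = 19.75 m³/d.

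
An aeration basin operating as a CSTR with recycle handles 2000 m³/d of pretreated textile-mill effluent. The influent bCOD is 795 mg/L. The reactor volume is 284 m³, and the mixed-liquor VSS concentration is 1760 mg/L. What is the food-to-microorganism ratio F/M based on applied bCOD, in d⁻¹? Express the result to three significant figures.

F/M = Q·S₀ / (V·X) = 2000 × 795 / (284.0 × 1760) = 3.181 g bCOD·(g VSS·d)⁻¹.

F/M ≈ 3.18 d⁻¹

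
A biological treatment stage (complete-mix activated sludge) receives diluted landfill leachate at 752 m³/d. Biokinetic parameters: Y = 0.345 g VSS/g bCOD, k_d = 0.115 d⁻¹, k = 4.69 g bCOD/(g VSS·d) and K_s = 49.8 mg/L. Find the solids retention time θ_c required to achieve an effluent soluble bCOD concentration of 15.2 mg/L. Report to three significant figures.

At the target effluent, Y k S/(K_s+S) = 0.345×4.69×15.2/65.00 = 0.3784 d⁻¹.
θ_c = 1/(μ − k_d) = 1/(0.3784 − 0.115) = 1/0.2634 = 3.797 d.

θ_c ≈ 3.80 d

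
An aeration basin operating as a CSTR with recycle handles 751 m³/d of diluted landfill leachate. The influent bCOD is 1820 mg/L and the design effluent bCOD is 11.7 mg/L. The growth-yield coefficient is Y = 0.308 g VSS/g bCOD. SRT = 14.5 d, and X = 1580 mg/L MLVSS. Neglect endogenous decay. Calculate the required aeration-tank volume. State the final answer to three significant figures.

V·X = Y·Q·ΔS·θ_c gives V = 0.308 × 751 × (1820 − 11.7) × 14.5 / 1580 = 3839 m³.

V ≈ 3840 m³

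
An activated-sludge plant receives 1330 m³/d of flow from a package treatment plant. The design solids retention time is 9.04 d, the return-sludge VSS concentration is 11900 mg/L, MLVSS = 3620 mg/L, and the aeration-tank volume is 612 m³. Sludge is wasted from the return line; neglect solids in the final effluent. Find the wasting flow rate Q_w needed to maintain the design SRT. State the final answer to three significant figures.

Wasting from the return line (neglecting effluent solids): Q_w = V·X / (θ_c·X_r) = 612.0 × 3620 / (9.04 × 11900) = 20.59 m³/d.

Q_w ≈ 20.6 m³/d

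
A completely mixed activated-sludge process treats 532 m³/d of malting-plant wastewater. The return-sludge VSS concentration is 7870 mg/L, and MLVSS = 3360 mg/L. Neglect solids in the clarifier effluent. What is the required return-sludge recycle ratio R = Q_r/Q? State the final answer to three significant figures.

Solids balance on the clarifier gives (1+R)X = R·X_r, so R = X/(X_r − X) = 3360 / (7870 − 3360) = 0.7450.

R ≈ 0.745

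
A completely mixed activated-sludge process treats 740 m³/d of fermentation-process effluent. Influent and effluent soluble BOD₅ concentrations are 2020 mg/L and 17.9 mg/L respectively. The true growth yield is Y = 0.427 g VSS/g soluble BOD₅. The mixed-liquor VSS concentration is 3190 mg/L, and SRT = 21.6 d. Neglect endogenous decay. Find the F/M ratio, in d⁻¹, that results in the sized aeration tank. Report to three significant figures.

F/M ≈ 0.109 d⁻¹

V·X = Y·Q·ΔS·θ_c gives V = 0.427 × 740 × (2020 − 17.9) × 21.6 / 3190 = 4284 m³.
F/M = applied load / biomass = Q·S₀/(V·X) = 740 × 2020 / (4284 × 3190) = 0.1094 d⁻¹.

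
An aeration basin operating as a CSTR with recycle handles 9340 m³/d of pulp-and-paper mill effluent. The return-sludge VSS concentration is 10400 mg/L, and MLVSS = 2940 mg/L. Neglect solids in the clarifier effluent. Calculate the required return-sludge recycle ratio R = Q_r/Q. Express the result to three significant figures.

R = Q_r/Q = X/(X_r − X) = 2940 / (10400 − 2940) = 0.3941.

R ≈ 0.394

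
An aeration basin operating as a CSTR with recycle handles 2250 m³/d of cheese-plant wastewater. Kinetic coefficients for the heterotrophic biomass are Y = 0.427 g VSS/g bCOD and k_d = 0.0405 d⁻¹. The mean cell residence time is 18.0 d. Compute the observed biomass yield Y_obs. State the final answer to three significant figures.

Observed yield with endogenous decay: Y_obs = Y / (1 + k_d·θ_c) = 0.427 / (1 + 0.0405 × 18.0) = 0.427 / 1.729 = 0.2470 g VSS/g bCOD.

Y_obs ≈ 0.247 g VSS/g bCOD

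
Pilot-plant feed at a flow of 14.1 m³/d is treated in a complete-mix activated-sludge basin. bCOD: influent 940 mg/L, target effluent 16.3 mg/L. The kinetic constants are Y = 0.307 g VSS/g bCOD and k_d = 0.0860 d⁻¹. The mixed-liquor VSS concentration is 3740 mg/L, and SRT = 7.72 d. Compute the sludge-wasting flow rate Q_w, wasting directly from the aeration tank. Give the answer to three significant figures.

Rearranging the biomass balance for a CMAS with decay, V = Y·Q·ΔS·θ_c / [X·(1+k_d θ_c)] = 0.307 × 14.1 × (940 − 16.3) × 7.72 / [3740 × (1 + 0.0860 × 7.72)] = 3.09×10^4 / 6223 = 4.960 m³.
For wasting at MLVSS concentration, Q_w = V/θ_c = 4.960/7.72 = 0.6425 m³/d.

Q_w ≈ 0.643 m³/d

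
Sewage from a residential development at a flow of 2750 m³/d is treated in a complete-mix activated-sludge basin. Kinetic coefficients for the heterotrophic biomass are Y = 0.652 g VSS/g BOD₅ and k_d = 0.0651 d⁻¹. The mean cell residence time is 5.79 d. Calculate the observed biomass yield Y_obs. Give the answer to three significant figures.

Y_obs ≈ 0.474 g VSS/g BOD₅

Y_obs = Y / (1 + k_d θ_c) = 0.652 / (1 + 0.0651 × 5.79) = 0.652 / 1.377 = 0.4735.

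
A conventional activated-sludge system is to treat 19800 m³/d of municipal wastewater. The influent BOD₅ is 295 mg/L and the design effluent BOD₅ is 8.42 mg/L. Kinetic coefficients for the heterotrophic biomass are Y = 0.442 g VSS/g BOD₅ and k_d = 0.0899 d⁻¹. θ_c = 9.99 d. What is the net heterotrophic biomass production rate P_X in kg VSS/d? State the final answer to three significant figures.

Observed yield with endogenous decay: Y_obs = Y / (1 + k_d·θ_c) = 0.442 / (1 + 0.0899 × 9.99) = 0.442 / 1.898 = 0.2329 g VSS/g BOD₅.
Q·(S₀ − S) = 19800 × (295 − 8.42) × 10⁻³ = 5674 kg/d removed.
So the net sludge growth is P_X = 0.2329 × 5674 = 1321 kg VSS/d.

P_X ≈ 1320 kg VSS/d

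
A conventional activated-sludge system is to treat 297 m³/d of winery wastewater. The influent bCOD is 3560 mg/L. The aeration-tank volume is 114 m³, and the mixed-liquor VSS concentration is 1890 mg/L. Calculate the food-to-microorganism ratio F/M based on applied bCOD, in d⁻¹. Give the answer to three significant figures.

F/M ≈ 4.91 d⁻¹

F/M = Q·S₀ / (V·X) = 297 × 3560 / (114.0 × 1890) = 4.907 g bCOD·(g VSS·d)⁻¹.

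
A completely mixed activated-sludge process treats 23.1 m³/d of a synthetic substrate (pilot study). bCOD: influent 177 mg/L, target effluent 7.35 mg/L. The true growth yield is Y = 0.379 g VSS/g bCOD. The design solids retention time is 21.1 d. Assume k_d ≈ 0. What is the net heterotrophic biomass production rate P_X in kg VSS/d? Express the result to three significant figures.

No decay correction is needed, so Y_obs = Y = 0.379.
Substrate removed = Q·(S₀ − S) = 23.1 m³/d × (177 − 7.35) g/m³ = 3.92×10^3 g/d = 3.919 kg/d.
P_X = Y_obs · Q(S₀ − S) = 0.3790 × 3.919 = 1.485 kg VSS/d.

P_X ≈ 1.49 kg VSS/d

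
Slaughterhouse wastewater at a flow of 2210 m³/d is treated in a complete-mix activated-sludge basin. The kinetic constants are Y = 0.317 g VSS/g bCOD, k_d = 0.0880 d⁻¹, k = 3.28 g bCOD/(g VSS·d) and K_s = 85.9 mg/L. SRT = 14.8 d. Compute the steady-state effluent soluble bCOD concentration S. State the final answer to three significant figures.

S ≈ 15.1 mg/L

For a completely mixed reactor with recycle the Lawrence–McCarty relation gives S = K_s·(1 + k_d·θ_c) / [θ_c·(Y·k − k_d) − 1] = 85.9 × (1 + 0.0880 × 14.8) / [14.8 × (0.317 × 3.28 − 0.0880) − 1] = 197.8 / 13.09 = 15.11 mg/L.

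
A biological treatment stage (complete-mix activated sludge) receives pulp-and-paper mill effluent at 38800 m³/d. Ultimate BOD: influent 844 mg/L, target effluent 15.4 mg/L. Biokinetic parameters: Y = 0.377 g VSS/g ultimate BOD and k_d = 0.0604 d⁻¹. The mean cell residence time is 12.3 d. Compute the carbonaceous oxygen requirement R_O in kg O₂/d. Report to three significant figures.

Observed yield with endogenous decay: Y_obs = Y / (1 + k_d·θ_c) = 0.377 / (1 + 0.0604 × 12.3) = 0.377 / 1.743 = 0.2163 g VSS/g ultimate BOD.
Q·(S₀ − S) = 38800 × (844 − 15.4) × 10⁻³ = 32150 kg/d removed.
Net sludge production P_X = 0.2163 × 32150 = 6954 kg VSS/d.
R_O = Q·ΔS − 1.42 P_X = 32150 − 9875 = 22275 kg O₂/d.

R_O ≈ 22300 kg O₂/d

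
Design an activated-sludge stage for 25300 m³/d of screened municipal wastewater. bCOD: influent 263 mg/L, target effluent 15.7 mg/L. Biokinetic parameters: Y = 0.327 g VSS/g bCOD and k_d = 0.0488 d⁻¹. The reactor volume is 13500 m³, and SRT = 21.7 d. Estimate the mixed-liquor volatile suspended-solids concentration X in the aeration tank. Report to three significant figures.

X ≈ 1600 mg/L

Solving the biomass balance for X: X = Y Q (S₀−S) θ_c / [V (1+k_d θ_c)] = 0.327 × 25300 × (263 − 15.7) × 21.7 / [13500 × (1 + 0.0488 × 21.7)] = 1597 mg/L.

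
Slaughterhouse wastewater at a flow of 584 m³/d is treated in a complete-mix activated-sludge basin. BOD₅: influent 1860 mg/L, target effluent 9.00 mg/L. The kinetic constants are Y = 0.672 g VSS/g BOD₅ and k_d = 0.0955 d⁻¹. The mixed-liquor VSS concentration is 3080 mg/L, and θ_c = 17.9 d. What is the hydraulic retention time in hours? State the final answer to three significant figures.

Rearranging the biomass balance for a CMAS with decay, V = Y·Q·ΔS·θ_c / [X·(1+k_d θ_c)] = 0.672 × 584 × (1860 − 9.00) × 17.9 / [3080 × (1 + 0.0955 × 17.9)] = 1.3×10^7 / 8345 = 1558 m³.
τ = V/Q = 1558/584 = 2.668 d, or 64.03 h.

τ ≈ 64.0 h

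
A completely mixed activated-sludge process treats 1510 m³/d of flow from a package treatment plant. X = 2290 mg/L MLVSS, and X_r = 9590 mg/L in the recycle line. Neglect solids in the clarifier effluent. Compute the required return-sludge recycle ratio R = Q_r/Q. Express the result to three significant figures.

R = Q_r/Q = X/(X_r − X) = 2290 / (9590 − 2290) = 0.3137.

R ≈ 0.314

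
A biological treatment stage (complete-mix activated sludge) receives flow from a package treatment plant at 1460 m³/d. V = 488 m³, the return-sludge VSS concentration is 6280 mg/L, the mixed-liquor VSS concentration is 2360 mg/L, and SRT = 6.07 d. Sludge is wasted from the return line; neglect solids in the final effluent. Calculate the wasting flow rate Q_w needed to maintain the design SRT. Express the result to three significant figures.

Q_w ≈ 30.2 m³/d

Wasting from the return line (neglecting effluent solids): Q_w = V·X / (θ_c·X_r) = 488.0 × 2360 / (6.07 × 6280) = 30.21 m³/d.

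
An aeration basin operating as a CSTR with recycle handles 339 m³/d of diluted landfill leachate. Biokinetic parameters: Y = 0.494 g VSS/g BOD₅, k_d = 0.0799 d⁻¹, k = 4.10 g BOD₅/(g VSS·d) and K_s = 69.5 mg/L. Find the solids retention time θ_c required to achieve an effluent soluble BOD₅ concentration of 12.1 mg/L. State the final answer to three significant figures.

θ_c ≈ 4.54 d

Specific growth rate at S = 12.1 mg/L: μ = YkS/(K_s+S) = 0.494·4.10·12.1/(69.5+12.1) = 0.3003 d⁻¹.
Then 1/θ_c = μ − k_d = 0.3003 − 0.0799 = 0.2204 d⁻¹, giving θ_c = 4.536 d.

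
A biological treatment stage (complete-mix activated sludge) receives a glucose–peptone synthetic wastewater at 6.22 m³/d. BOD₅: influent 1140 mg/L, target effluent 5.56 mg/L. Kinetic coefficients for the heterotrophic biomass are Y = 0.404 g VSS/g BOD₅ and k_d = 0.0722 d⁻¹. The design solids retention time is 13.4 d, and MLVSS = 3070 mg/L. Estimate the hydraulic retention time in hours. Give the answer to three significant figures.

From the SRT design equation V = Y Q (S₀−S) θ_c / [X (1 + k_d θ_c)] = 0.404 × 6.22 × (1140 − 5.56) × 13.4 / [3070 × (1 + 0.0722 × 13.4)] = 3.82×10^4 / 6040 = 6.324 m³.
Hydraulic retention time τ = V/Q = 6.324 / 6.22 = 1.017 d = 24.40 h.

τ ≈ 24.4 h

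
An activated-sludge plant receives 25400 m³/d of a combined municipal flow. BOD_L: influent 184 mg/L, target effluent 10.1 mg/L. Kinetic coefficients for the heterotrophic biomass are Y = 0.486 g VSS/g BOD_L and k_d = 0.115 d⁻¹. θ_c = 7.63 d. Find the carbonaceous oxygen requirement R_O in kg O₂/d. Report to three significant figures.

Y_obs = Y / (1 + k_d θ_c) = 0.486 / (1 + 0.115 × 7.63) = 0.486 / 1.877 = 0.2589.
Mass of BOD_L removed per day: Q(S₀ − S) = 25400 × 173.9 g/m³ = 4417 kg/d.
P_X = Y_obs·Q·(S₀ − S) = 0.2589 × 4417 = 1143 kg VSS/d.
Carbonaceous O₂ demand = substrate oxidised − cell-mass equivalent = 4417 − 1.42 × 1143 = 2793 kg O₂/d.

R_O ≈ 2790 kg O₂/d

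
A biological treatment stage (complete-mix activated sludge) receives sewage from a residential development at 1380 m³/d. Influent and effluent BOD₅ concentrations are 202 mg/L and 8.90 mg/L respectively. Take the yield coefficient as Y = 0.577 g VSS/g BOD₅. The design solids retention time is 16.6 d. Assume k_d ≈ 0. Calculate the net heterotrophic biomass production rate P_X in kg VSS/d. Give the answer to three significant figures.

P_X ≈ 154 kg VSS/d

Since k_d ≈ 0, Y_obs = Y = 0.577 g VSS/g BOD₅.
Mass of BOD₅ removed per day: Q(S₀ − S) = 1380 × 193.1 g/m³ = 266.5 kg/d.
Net biomass production P_X = Y_obs × Q·(S₀ − S) = 0.5770 × 266.5 = 153.8 kg VSS/d.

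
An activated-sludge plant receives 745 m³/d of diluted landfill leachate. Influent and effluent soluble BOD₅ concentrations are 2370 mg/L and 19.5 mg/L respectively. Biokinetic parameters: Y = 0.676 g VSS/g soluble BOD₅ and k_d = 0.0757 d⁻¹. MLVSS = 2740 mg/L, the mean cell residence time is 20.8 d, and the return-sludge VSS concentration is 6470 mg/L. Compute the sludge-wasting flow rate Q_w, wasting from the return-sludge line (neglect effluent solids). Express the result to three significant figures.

Q_w ≈ 71.1 m³/d

Rearranging the biomass balance for a CMAS with decay, V = Y·Q·ΔS·θ_c / [X·(1+k_d θ_c)] = 0.676 × 745 × (2370 − 19.5) × 20.8 / [2740 × (1 + 0.0757 × 20.8)] = 2.46×10^7 / 7054 = 3490 m³.
Q_w = (V·X)/(θ_c X_r) = 3490 × 2740 / (20.8 × 6470) = 71.07 m³/d.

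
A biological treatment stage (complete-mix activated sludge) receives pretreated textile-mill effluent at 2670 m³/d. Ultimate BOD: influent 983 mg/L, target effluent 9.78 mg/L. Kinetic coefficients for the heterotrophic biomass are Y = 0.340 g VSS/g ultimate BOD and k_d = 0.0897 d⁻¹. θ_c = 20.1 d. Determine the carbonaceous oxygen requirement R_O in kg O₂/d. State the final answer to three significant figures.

R_O ≈ 2150 kg O₂/d

Correct the yield for decay: Y_obs = Y/(1 + k_d θ_c) = 0.340 / (1 + 0.0897 × 20.1) = 0.340 / 2.803 = 0.1213.
Q·(S₀ − S) = 2670 × (983 − 9.78) × 10⁻³ = 2598 kg/d removed.
Net sludge production P_X = 0.1213 × 2598 = 315.2 kg VSS/d.
Carbonaceous O₂ demand = substrate oxidised − cell-mass equivalent = 2598 − 1.42 × 315.2 = 2151 kg O₂/d.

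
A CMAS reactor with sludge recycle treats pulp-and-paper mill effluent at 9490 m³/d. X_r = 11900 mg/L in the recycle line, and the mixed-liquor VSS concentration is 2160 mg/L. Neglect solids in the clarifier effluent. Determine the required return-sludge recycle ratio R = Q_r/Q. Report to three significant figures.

R ≈ 0.222

Mass balance around the secondary clarifier (neglecting effluent solids): R = X / (X_r − X) = 2160 / (11900 − 2160) = 0.2218.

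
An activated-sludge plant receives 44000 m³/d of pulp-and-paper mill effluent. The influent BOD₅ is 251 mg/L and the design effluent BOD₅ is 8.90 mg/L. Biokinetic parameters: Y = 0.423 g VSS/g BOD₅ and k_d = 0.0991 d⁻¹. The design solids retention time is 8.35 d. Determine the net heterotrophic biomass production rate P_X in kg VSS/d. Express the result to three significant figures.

P_X ≈ 2470 kg VSS/d

The observed yield is Y_obs = Y/(1 + k_d·θ_c) = 0.423 / (1 + 0.0991 × 8.35) = 0.423 / 1.827 = 0.2315 g VSS per g BOD₅ removed.
Mass of BOD₅ removed per day: Q(S₀ − S) = 44000 × 242.1 g/m³ = 10652 kg/d.
Net biomass production P_X = Y_obs × Q·(S₀ − S) = 0.2315 × 10652 = 2466 kg VSS/d.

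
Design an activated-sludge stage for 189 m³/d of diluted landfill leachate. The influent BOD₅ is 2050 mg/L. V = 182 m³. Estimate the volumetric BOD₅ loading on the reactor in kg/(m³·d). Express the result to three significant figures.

L_v ≈ 2.13 kg BOD₅/(m³·d)

L_v = Q S₀ / V = 189 × 2050 × 10⁻³ / 182.0 = 2.129 kg/(m³·d).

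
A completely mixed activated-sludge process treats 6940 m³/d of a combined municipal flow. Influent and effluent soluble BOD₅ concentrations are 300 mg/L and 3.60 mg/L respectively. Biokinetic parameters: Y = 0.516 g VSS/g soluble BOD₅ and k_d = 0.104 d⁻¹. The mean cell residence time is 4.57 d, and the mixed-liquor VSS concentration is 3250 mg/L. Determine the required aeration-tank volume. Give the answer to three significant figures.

V ≈ 1010 m³

Rearranging the biomass balance for a CMAS with decay, V = Y·Q·ΔS·θ_c / [X·(1+k_d θ_c)] = 0.516 × 6940 × (300 − 3.60) × 4.57 / [3250 × (1 + 0.104 × 4.57)] = 4.85×10^6 / 4795 = 1012 m³.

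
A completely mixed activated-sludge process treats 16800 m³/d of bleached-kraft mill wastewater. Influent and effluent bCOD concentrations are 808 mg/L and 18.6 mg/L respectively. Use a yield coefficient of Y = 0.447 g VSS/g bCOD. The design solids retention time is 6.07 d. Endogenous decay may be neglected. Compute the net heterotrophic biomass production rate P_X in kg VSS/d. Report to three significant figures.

No decay correction is needed, so Y_obs = Y = 0.447.
Mass of bCOD removed per day: Q(S₀ − S) = 16800 × 789.4 g/m³ = 13262 kg/d.
P_X = Y_obs · Q(S₀ − S) = 0.4470 × 13262 = 5928 kg VSS/d.

P_X ≈ 5930 kg VSS/d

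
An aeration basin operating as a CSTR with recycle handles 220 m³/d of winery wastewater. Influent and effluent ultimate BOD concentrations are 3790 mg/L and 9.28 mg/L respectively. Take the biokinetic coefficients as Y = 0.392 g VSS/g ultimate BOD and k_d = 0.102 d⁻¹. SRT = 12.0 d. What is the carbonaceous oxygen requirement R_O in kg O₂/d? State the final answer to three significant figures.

R_O ≈ 624 kg O₂/d

Observed yield with endogenous decay: Y_obs = Y / (1 + k_d·θ_c) = 0.392 / (1 + 0.102 × 12.0) = 0.392 / 2.224 = 0.1763 g VSS/g ultimate BOD.
Mass of ultimate BOD removed per day: Q(S₀ − S) = 220 × 3781 g/m³ = 831.8 kg/d.
Net sludge production P_X = 0.1763 × 831.8 = 146.6 kg VSS/d.
Carbonaceous O₂ demand = substrate oxidised − cell-mass equivalent = 831.8 − 1.42 × 146.6 = 623.6 kg O₂/d.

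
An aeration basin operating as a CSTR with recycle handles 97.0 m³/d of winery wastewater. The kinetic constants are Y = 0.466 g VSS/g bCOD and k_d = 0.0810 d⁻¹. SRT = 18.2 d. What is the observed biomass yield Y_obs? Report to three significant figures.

Y_obs = Y / (1 + k_d θ_c) = 0.466 / (1 + 0.0810 × 18.2) = 0.466 / 2.474 = 0.1883.

Y_obs ≈ 0.188 g VSS/g bCOD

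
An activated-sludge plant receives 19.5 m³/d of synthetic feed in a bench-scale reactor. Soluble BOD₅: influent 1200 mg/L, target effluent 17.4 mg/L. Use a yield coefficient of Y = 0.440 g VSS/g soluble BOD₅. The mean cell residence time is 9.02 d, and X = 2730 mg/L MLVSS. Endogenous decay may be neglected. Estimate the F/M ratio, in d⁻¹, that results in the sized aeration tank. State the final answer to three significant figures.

V·X = Y·Q·ΔS·θ_c gives V = 0.440 × 19.5 × (1200 − 17.4) × 9.02 / 2730 = 33.53 m³.
F/M = Q·S₀ / (V·X) = 19.5 × 1200 / (33.53 × 2730) = 0.2557 g soluble BOD₅·(g VSS·d)⁻¹.

F/M ≈ 0.256 d⁻¹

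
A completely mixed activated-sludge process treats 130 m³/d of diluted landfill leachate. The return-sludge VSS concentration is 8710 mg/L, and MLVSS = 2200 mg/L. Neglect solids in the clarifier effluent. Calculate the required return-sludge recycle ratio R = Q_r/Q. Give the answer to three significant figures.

R ≈ 0.338

Mass balance around the secondary clarifier (neglecting effluent solids): R = X / (X_r − X) = 2200 / (8710 − 2200) = 0.3379.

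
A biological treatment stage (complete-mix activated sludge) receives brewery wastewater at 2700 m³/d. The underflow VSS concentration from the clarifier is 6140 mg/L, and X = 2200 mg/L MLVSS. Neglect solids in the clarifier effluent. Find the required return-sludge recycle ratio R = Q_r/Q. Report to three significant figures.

Solids balance on the clarifier gives (1+R)X = R·X_r, so R = X/(X_r − X) = 2200 / (6140 − 2200) = 0.5584.

R ≈ 0.558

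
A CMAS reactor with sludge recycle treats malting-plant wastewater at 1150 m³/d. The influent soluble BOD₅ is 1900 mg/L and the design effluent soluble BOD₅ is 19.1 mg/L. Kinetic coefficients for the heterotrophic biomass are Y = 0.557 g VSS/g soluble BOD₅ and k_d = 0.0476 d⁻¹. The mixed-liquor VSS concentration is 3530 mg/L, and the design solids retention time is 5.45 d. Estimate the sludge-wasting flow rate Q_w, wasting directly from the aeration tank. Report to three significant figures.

Q_w ≈ 271 m³/d

From the SRT design equation V = Y Q (S₀−S) θ_c / [X (1 + k_d θ_c)] = 0.557 × 1150 × (1900 − 19.1) × 5.45 / [3530 × (1 + 0.0476 × 5.45)] = 6.57×10^6 / 4446 = 1477 m³.
With mixed-liquor wasting, θ_c = V/Q_w, so Q_w = V/θ_c = 1477/5.45 = 271.0 m³/d.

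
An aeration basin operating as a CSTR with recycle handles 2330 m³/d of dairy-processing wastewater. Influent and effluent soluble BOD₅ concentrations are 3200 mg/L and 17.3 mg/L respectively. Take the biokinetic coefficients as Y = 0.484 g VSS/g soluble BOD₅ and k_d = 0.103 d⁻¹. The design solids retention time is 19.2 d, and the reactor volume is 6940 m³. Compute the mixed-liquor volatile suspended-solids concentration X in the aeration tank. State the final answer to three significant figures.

X ≈ 3330 mg/L

From V·X·(1 + k_d·θ_c) = Y·Q·(S₀ − S)·θ_c: X = 0.484 × 2330 × (3200 − 17.3) × 19.2 / [6940 × (1 + 0.103 × 19.2)] = 3335 mg/L.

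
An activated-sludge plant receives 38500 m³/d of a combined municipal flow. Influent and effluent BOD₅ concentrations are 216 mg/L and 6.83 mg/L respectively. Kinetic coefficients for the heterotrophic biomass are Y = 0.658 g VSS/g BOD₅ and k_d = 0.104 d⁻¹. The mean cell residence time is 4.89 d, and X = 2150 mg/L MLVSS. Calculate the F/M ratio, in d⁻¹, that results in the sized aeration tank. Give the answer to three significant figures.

Steady-state biomass mass balance: V·X·(1 + k_d·θ_c) = Y·Q·(S₀ − S)·θ_c, so V = 0.658 × 38500 × (216 − 6.83) × 4.89 / [2150 × (1 + 0.104 × 4.89)] = 2.59×10^7 / 3243 = 7989 m³.
Food-to-microorganism ratio F/M = Q S₀ / (V X) = 38500 × 216 / (7989 × 2150) = 0.4842 d⁻¹.

F/M ≈ 0.484 d⁻¹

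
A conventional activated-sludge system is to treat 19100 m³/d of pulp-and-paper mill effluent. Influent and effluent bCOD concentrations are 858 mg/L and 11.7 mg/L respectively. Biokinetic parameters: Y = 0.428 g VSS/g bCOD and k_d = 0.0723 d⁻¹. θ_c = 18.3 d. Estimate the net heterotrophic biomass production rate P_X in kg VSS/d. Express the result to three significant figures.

Y_obs = Y / (1 + k_d θ_c) = 0.428 / (1 + 0.0723 × 18.3) = 0.428 / 2.323 = 0.1842.
Substrate removed = Q·(S₀ − S) = 19100 m³/d × (858 − 11.7) g/m³ = 1.62×10^7 g/d = 16164 kg/d.
P_X = Y_obs · Q(S₀ − S) = 0.1842 × 16164 = 2978 kg VSS/d.

P_X ≈ 2980 kg VSS/d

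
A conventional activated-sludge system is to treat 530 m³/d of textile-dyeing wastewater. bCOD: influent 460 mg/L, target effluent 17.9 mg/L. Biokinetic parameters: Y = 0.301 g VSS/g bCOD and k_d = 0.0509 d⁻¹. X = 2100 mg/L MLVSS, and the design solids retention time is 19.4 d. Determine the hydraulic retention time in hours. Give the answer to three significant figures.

Rearranging the biomass balance for a CMAS with decay, V = Y·Q·ΔS·θ_c / [X·(1+k_d θ_c)] = 0.301 × 530 × (460 − 17.9) × 19.4 / [2100 × (1 + 0.0509 × 19.4)] = 1.37×10^6 / 4174 = 327.8 m³.
HRT = V/Q = 327.8 m³ / 530 m³·d⁻¹ = 0.6185 d × 24 = 14.85 h.

τ ≈ 14.8 h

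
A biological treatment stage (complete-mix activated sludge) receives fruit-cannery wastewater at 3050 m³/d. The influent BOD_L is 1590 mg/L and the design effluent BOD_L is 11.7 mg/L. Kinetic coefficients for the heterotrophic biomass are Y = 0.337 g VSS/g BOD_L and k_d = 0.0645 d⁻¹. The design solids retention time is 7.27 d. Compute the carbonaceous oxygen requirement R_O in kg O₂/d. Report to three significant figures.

Y_obs = Y / (1 + k_d θ_c) = 0.337 / (1 + 0.0645 × 7.27) = 0.337 / 1.469 = 0.2294.
ΔS = 1590 − 11.7 = 1578 mg/L, so the substrate removal rate is 3050 × 1578/1000 = 4814 kg BOD_L/d.
Biomass synthesised: P_X = Y_obs × 4814 = 1104 kg VSS/d.
Carbonaceous O₂ demand = substrate oxidised − cell-mass equivalent = 4814 − 1.42 × 1104 = 3246 kg O₂/d.

R_O ≈ 3250 kg O₂/d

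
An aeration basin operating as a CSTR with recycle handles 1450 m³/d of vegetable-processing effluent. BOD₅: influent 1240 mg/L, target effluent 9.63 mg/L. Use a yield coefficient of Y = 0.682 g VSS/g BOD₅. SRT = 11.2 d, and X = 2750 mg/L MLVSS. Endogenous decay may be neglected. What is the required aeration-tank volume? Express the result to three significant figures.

V ≈ 4960 m³

V·X = Y·Q·ΔS·θ_c gives V = 0.682 × 1450 × (1240 − 9.63) × 11.2 / 2750 = 4955 m³.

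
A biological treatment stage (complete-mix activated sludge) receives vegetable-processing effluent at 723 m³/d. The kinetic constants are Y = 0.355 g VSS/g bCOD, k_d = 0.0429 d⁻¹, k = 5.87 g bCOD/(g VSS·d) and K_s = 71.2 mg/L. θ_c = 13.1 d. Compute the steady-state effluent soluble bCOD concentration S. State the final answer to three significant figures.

For a completely mixed reactor with recycle the Lawrence–McCarty relation gives S = K_s·(1 + k_d·θ_c) / [θ_c·(Y·k − k_d) − 1] = 71.2 × (1 + 0.0429 × 13.1) / [13.1 × (0.355 × 5.87 − 0.0429) − 1] = 111.2 / 25.74 = 4.321 mg/L.

S ≈ 4.32 mg/L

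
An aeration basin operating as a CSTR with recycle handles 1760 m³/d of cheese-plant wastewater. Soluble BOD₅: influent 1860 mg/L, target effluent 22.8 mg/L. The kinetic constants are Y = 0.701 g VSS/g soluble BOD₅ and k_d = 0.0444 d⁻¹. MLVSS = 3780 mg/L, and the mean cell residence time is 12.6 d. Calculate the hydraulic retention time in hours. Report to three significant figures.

Steady-state biomass mass balance: V·X·(1 + k_d·θ_c) = Y·Q·(S₀ − S)·θ_c, so V = 0.701 × 1760 × (1860 − 22.8) × 12.6 / [3780 × (1 + 0.0444 × 12.6)] = 2.86×10^7 / 5895 = 4845 m³.
τ = V/Q = 4845/1760 = 2.753 d, or 66.07 h.

τ ≈ 66.1 h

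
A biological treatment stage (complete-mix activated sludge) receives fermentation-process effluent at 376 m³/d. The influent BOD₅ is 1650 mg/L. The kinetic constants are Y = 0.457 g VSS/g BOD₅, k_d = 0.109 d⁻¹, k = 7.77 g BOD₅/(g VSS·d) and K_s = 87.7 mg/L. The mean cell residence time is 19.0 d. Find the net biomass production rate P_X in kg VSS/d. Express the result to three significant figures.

Effluent substrate depends only on kinetics and SRT: S = K_s(1 + k_d θ_c) / [θ_c(Yk − k_d) − 1] = 87.7 × (1 + 0.109 × 19.0) / [19.0 × (0.457 × 7.77 − 0.109) − 1] = 269.3 / 64.40 = 4.182 mg/L.
Correct the yield for decay: Y_obs = Y/(1 + k_d θ_c) = 0.457 / (1 + 0.109 × 19.0) = 0.457 / 3.071 = 0.1488.
ΔS = 1650 − 4.18 = 1646 mg/L, so the substrate removal rate is 376 × 1646/1000 = 618.8 kg BOD₅/d.
P_X = Y_obs · Q(S₀ − S) = 0.1488 × 618.8 = 92.09 kg VSS/d.

P_X ≈ 92.1 kg VSS/d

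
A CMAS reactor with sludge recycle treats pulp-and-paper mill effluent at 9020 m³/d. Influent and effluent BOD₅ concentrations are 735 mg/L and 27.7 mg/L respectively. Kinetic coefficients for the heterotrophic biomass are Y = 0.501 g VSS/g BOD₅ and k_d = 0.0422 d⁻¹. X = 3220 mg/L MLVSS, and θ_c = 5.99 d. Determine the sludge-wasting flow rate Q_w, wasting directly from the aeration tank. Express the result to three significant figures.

Rearranging the biomass balance for a CMAS with decay, V = Y·Q·ΔS·θ_c / [X·(1+k_d θ_c)] = 0.501 × 9020 × (735 − 27.7) × 5.99 / [3220 × (1 + 0.0422 × 5.99)] = 1.91×10^7 / 4034 = 4746 m³.
With mixed-liquor wasting, θ_c = V/Q_w, so Q_w = V/θ_c = 4746/5.99 = 792.4 m³/d.

Q_w ≈ 792 m³/d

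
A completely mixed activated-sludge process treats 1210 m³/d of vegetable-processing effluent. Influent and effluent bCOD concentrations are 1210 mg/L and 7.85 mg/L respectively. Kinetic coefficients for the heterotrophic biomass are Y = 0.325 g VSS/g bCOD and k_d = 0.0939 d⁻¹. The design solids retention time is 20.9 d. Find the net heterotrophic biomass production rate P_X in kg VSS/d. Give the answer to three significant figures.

P_X ≈ 160 kg VSS/d

Correct the yield for decay: Y_obs = Y/(1 + k_d θ_c) = 0.325 / (1 + 0.0939 × 20.9) = 0.325 / 2.963 = 0.1097.
Q·(S₀ − S) = 1210 × (1210 − 7.85) × 10⁻³ = 1455 kg/d removed.
Net biomass production P_X = Y_obs × Q·(S₀ − S) = 0.1097 × 1455 = 159.6 kg VSS/d.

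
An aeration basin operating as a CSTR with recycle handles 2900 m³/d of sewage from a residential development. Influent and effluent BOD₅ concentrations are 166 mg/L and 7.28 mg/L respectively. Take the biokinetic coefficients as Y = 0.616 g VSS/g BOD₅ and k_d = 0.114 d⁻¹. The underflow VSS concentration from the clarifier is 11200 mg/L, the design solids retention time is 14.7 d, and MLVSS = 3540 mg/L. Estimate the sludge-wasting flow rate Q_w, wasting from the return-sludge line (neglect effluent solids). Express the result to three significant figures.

Q_w ≈ 9.46 m³/d

Rearranging the biomass balance for a CMAS with decay, V = Y·Q·ΔS·θ_c / [X·(1+k_d θ_c)] = 0.616 × 2900 × (166 − 7.28) × 14.7 / [3540 × (1 + 0.114 × 14.7)] = 4.17×10^6 / 9472 = 440.0 m³.
Q_w = (V·X)/(θ_c X_r) = 440.0 × 3540 / (14.7 × 11200) = 9.461 m³/d.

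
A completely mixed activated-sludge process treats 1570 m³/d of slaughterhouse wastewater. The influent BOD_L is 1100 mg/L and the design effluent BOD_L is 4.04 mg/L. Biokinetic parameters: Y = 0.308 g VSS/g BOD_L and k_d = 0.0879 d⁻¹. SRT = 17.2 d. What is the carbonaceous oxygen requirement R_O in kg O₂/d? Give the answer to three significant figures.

R_O ≈ 1420 kg O₂/d

Y_obs = Y / (1 + k_d θ_c) = 0.308 / (1 + 0.0879 × 17.2) = 0.308 / 2.512 = 0.1226.
Q·(S₀ − S) = 1570 × (1100 − 4.04) × 10⁻³ = 1721 kg/d removed.
Biomass synthesised: P_X = Y_obs × 1721 = 211.0 kg VSS/d.
Carbonaceous O₂ demand = substrate oxidised − cell-mass equivalent = 1721 − 1.42 × 211.0 = 1421 kg O₂/d.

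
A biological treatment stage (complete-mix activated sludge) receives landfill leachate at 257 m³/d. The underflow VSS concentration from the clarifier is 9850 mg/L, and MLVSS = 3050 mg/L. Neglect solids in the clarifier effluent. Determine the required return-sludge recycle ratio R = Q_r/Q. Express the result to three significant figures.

R = Q_r/Q = X/(X_r − X) = 3050 / (9850 − 3050) = 0.4485.

R ≈ 0.449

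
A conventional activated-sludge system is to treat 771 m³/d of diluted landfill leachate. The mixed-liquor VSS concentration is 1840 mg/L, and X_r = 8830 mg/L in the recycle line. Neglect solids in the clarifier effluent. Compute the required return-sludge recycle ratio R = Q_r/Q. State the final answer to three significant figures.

Mass balance around the secondary clarifier (neglecting effluent solids): R = X / (X_r − X) = 1840 / (8830 − 1840) = 0.2632.

R ≈ 0.263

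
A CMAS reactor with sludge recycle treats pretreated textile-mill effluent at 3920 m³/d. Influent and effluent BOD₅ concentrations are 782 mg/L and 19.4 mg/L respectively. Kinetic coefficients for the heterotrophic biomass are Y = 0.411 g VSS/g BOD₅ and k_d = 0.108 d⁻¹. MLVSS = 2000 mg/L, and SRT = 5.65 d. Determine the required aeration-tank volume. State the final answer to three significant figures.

V ≈ 2160 m³

From the SRT design equation V = Y Q (S₀−S) θ_c / [X (1 + k_d θ_c)] = 0.411 × 3920 × (782 − 19.4) × 5.65 / [2000 × (1 + 0.108 × 5.65)] = 6.94×10^6 / 3220 = 2156 m³.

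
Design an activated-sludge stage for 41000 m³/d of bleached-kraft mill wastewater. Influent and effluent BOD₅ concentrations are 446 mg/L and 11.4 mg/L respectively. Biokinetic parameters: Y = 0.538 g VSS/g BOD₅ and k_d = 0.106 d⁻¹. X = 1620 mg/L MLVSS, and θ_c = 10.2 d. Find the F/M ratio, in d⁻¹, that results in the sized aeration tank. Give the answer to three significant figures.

F/M ≈ 0.389 d⁻¹

Steady-state biomass mass balance: V·X·(1 + k_d·θ_c) = Y·Q·(S₀ − S)·θ_c, so V = 0.538 × 41000 × (446 − 11.4) × 10.2 / [1620 × (1 + 0.106 × 10.2)] = 9.78×10^7 / 3372 = 29002 m³.
F/M = applied load / biomass = Q·S₀/(V·X) = 41000 × 446 / (29002 × 1620) = 0.3892 d⁻¹.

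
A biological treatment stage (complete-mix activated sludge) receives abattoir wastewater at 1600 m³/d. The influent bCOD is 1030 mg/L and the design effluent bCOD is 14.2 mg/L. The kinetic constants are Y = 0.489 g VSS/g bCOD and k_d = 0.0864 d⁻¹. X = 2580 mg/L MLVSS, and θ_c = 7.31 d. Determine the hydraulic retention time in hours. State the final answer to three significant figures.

Steady-state biomass mass balance: V·X·(1 + k_d·θ_c) = Y·Q·(S₀ − S)·θ_c, so V = 0.489 × 1600 × (1030 − 14.2) × 7.31 / [2580 × (1 + 0.0864 × 7.31)] = 5.81×10^6 / 4209 = 1380 m³.
τ = V/Q = 1380/1600 = 0.8626 d, or 20.70 h.

τ ≈ 20.7 h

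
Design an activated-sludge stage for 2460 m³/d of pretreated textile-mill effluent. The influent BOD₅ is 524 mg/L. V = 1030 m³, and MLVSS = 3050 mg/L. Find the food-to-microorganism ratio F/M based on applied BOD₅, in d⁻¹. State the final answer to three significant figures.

F/M ≈ 0.410 d⁻¹

F/M = applied load / biomass = Q·S₀/(V·X) = 2460 × 524 / (1030 × 3050) = 0.4103 d⁻¹.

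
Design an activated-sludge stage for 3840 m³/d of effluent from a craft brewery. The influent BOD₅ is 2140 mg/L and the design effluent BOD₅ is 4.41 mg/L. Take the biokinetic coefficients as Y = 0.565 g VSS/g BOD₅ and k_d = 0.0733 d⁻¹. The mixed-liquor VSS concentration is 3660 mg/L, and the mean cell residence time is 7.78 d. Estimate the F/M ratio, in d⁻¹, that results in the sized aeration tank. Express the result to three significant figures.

F/M ≈ 0.358 d⁻¹

From the SRT design equation V = Y Q (S₀−S) θ_c / [X (1 + k_d θ_c)] = 0.565 × 3840 × (2140 − 4.41) × 7.78 / [3660 × (1 + 0.0733 × 7.78)] = 3.6×10^7 / 5747 = 6272 m³.
F/M = applied load / biomass = Q·S₀/(V·X) = 3840 × 2140 / (6272 × 3660) = 0.3580 d⁻¹.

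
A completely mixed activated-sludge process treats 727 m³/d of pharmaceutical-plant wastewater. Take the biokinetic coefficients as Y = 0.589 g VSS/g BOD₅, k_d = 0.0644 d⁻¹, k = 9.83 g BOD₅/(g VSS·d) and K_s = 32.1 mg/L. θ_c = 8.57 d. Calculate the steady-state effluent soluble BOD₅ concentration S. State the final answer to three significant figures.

S ≈ 1.04 mg/L

For a completely mixed reactor with recycle the Lawrence–McCarty relation gives S = K_s·(1 + k_d·θ_c) / [θ_c·(Y·k − k_d) − 1] = 32.1 × (1 + 0.0644 × 8.57) / [8.57 × (0.589 × 9.83 − 0.0644) − 1] = 49.82 / 48.07 = 1.036 mg/L.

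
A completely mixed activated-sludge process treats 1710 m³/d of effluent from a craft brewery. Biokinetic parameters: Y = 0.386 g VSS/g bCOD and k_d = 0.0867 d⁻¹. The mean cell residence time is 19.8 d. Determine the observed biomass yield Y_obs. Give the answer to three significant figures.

Correct the yield for decay: Y_obs = Y/(1 + k_d θ_c) = 0.386 / (1 + 0.0867 × 19.8) = 0.386 / 2.717 = 0.1421.

Y_obs ≈ 0.142 g VSS/g bCOD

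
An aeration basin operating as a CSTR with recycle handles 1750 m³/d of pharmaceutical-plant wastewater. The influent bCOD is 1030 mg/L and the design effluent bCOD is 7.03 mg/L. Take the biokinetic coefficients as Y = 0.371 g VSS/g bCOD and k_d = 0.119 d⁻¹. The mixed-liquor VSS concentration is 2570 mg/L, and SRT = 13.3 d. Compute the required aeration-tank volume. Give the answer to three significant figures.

From the SRT design equation V = Y Q (S₀−S) θ_c / [X (1 + k_d θ_c)] = 0.371 × 1750 × (1030 − 7.03) × 13.3 / [2570 × (1 + 0.119 × 13.3)] = 8.83×10^6 / 6638 = 1331 m³.

V ≈ 1330 m³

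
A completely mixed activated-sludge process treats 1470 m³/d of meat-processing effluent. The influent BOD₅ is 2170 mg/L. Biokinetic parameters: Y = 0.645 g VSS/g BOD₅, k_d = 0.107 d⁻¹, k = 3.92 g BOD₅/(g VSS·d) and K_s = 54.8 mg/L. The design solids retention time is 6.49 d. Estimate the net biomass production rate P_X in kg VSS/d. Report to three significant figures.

P_X ≈ 1210 kg VSS/d

Effluent substrate depends only on kinetics and SRT: S = K_s(1 + k_d θ_c) / [θ_c(Yk − k_d) − 1] = 54.8 × (1 + 0.107 × 6.49) / [6.49 × (0.645 × 3.92 − 0.107) − 1] = 92.85 / 14.71 = 6.310 mg/L.
Y_obs = Y / (1 + k_d θ_c) = 0.645 / (1 + 0.107 × 6.49) = 0.645 / 1.694 = 0.3807.
Substrate removed = Q·(S₀ − S) = 1470 m³/d × (2170 − 6.31) g/m³ = 3.18×10^6 g/d = 3181 kg/d.
Biomass produced: P_X = Y_obs·Q·ΔS = 0.3807 × 3181 ≈ 1211 kg VSS/d.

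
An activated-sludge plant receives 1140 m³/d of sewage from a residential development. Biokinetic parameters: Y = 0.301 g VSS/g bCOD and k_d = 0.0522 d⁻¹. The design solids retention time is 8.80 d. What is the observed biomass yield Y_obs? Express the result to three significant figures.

The observed yield is Y_obs = Y/(1 + k_d·θ_c) = 0.301 / (1 + 0.0522 × 8.80) = 0.301 / 1.459 = 0.2063 g VSS per g bCOD removed.

Y_obs ≈ 0.206 g VSS/g bCOD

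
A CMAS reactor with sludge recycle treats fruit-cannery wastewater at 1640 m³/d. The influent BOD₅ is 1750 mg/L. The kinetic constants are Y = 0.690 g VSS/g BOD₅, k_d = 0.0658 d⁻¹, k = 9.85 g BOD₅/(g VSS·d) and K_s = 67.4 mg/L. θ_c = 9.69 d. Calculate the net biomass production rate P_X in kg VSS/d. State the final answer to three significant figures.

P_X ≈ 1210 kg VSS/d

For a completely mixed reactor with recycle the Lawrence–McCarty relation gives S = K_s·(1 + k_d·θ_c) / [θ_c·(Y·k − k_d) − 1] = 67.4 × (1 + 0.0658 × 9.69) / [9.69 × (0.690 × 9.85 − 0.0658) − 1] = 110.4 / 64.22 = 1.719 mg/L.
Observed yield with endogenous decay: Y_obs = Y / (1 + k_d·θ_c) = 0.690 / (1 + 0.0658 × 9.69) = 0.690 / 1.638 = 0.4213 g VSS/g BOD₅.
ΔS = 1750 − 1.72 = 1748 mg/L, so the substrate removal rate is 1640 × 1748/1000 = 2867 kg BOD₅/d.
Net biomass production P_X = Y_obs × Q·(S₀ − S) = 0.4213 × 2867 = 1208 kg VSS/d.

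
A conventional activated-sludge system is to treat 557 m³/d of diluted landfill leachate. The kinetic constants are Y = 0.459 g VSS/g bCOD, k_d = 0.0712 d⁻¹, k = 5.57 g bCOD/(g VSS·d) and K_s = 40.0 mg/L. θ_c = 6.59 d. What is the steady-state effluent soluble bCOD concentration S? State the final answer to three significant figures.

S ≈ 3.82 mg/L

From the Monod/SRT balance for a CMAS, S = K_s·(1+k_d θ_c)/[θ_c·(Y k − k_d) − 1] = 40.0 × (1 + 0.0712 × 6.59) / [6.59 × (0.459 × 5.57 − 0.0712) − 1] = 58.77 / 15.38 = 3.821 mg/L.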